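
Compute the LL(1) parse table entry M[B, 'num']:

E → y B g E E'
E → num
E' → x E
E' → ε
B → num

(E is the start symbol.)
B → num

To find M[B, 'num'], we find productions for B where 'num' is in the predict set (PREDICT(N → α) = (FIRST(α) \ {ε}) ∪ (FOLLOW(N) if α ⇒* ε)).

B → num: PREDICT = { 'num' }
  'num' is in predict set, so this production goes in M[B, 'num']

M[B, 'num'] = B → num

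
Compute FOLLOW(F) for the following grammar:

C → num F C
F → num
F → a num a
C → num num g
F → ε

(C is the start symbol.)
{ 'num' }

To compute FOLLOW(F), find every occurrence of F on a right-hand side N → α F β: add FIRST(β) \ {ε}, and if β is empty or nullable also add FOLLOW(N). Iterate to a fixed point.

In C → num F C: F is followed by C, add FIRST(C) \ {ε} = { 'num' }

Taking the union: FOLLOW(F) = { 'num' }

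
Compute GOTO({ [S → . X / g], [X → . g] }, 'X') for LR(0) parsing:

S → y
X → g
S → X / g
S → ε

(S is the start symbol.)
{ [S → X . / g] }

GOTO(I, 'X') = CLOSURE({ [A → αX.β] : [A → α.Xβ] ∈ I, X = 'X' })

Items with dot before 'X', with the dot advanced:
  [S → . X / g] → [S → X . / g]
Closure adds nothing (no advanced item has the dot before a non-terminal).

GOTO = { [S → X . / g] }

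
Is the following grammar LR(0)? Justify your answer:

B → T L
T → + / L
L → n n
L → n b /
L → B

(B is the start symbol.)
A grammar is LR(0) if no state in the canonical LR(0) collection has:
  - both a shift item (dot before a terminal) and a complete item (shift-reduce conflict), or
  - two or more complete items (reduce-reduce conflict; the accept item [B' → B .] counts as a complete item here).

Augment with B' → B and build the canonical LR(0) collection (I0 = CLOSURE({[B' → . B]}), then GOTO on every symbol after a dot until no new states appear). It has 12 states:
  I0: { [B → . T L], [B' → . B], [T → . + / L] }  — shift
  I1: { [T → + . / L] }  — shift
  I2: { [B' → B .] }  — accept
  I3: { [B → . T L], [B → T . L], [L → . B], [L → . n b /], [L → . n n], [T → . + / L] }  — shift
  I4: { [L → B .] }  — reduce
  I5: { [B → T L .] }  — reduce
  I6: { [L → n . b /], [L → n . n] }  — shift
  I7: { [L → n b . /] }  — shift
  I8: { [L → n n .] }  — reduce
  I9: { [L → n b / .] }  — reduce
  I10: { [B → . T L], [L → . B], [L → . n b /], [L → . n n], [T → + / . L], [T → . + / L] }  — shift
  I11: { [T → + / L .] }  — reduce

Every state is either a pure shift/goto state or contains exactly one complete item and nothing to shift — no conflicts. The grammar is LR(0).

Answer: Yes, the grammar is LR(0)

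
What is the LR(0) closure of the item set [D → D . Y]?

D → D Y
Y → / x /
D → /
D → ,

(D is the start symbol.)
To compute CLOSURE, for each item [A → α.Bβ] where B is a non-terminal, add [B → .γ] for all productions B → γ; repeat for the newly added items until nothing changes.

Start with: [D → D . Y]
  [D → D . Y] has the dot before Y: add [Y → . / x /]
No further items can be added.

CLOSURE = { [D → D . Y], [Y → . / x /] }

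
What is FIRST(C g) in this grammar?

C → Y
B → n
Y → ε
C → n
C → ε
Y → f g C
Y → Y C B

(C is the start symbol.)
{ 'f', 'g', 'n' }

FIRST sets of the non-terminals involved (from the grammar, by fixed-point iteration):
  FIRST(C) = { 'f', 'n', ε }

To compute FIRST(C g), process the symbols left to right:
Symbol C is a non-terminal. Add FIRST(C) \ {ε} = { 'f', 'n' }
C is nullable (ε ∈ FIRST(C)), continue to the next symbol.
Symbol g is a terminal. Add 'g' and stop.
FIRST(C g) = { 'f', 'g', 'n' }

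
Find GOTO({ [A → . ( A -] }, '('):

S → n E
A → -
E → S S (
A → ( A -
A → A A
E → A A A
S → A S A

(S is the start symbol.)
{ [A → ( . A -], [A → . ( A -], [A → . -], [A → . A A] }

GOTO(I, '(') = CLOSURE({ [A → αX.β] : [A → α.Xβ] ∈ I, X = '(' })

Items with dot before '(', with the dot advanced:
  [A → . ( A -] → [A → ( . A -]
Closure of the advanced items:
  [A → ( . A -] has the dot before A: add [A → . -], [A → . ( A -], [A → . A A]

GOTO = { [A → ( . A -], [A → . ( A -], [A → . -], [A → . A A] }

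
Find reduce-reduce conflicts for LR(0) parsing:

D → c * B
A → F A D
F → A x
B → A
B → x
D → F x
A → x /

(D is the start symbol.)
No reduce-reduce conflicts

Augment with D' → D and build the canonical LR(0) collection (I0 = CLOSURE({[D' → . D]}), then GOTO on every symbol after a dot until no new states appear). It has 17 states:
  I0: { [A → . F A D], [A → . x /], [D → . F x], [D → . c * B], [D' → . D], [F → . A x] }  — shift
  I1: { [F → A . x] }  — shift
  I2: { [D' → D .] }  — accept
  I3: { [A → . F A D], [A → . x /], [A → F . A D], [D → F . x], [F → . A x] }  — shift
  I4: { [D → c . * B] }  — shift
  I5: { [A → x . /] }  — shift
  I6: { [A → x / .] }  — reduce
  I7: { [A → . F A D], [A → . x /], [B → . A], [B → . x], [D → c * . B], [F → . A x] }  — shift
  I8: { [B → A .], [F → A . x] }  — shift, reduce
  I9: { [D → c * B .] }  — reduce
  I10: { [A → . F A D], [A → . x /], [A → F . A D], [F → . A x] }  — shift
  I11: { [A → x . /], [B → x .] }  — shift, reduce
  I12: { [A → . F A D], [A → . x /], [A → F A . D], [D → . F x], [D → . c * B], [F → . A x], [F → A . x] }  — shift
  I13: { [A → F A D .] }  — reduce
  I14: { [A → x . /], [F → A x .] }  — shift, reduce
  I15: { [F → A x .] }  — reduce
  I16: { [A → x . /], [D → F x .] }  — shift, reduce

No state contains more than one complete item.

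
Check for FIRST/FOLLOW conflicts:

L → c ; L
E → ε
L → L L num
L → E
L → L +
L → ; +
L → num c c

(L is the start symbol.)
Nullable non-terminals: E, L.
FIRST sets used below: FIRST(L) = { '+', ';', 'c', 'num', ε }, FIRST(E) = { ε }
E has a nullable alternative but only one production, so nothing to check.

L: nullable alternative(s) L → E; FOLLOW(L) = { $, '+', ';', 'c', 'num' }
  L → c ; L: FIRST \ {ε} = { 'c' } — overlaps FOLLOW(L) on { 'c' }: CONFLICT
  L → L L num: FIRST \ {ε} = { '+', ';', 'c', 'num' } — overlaps FOLLOW(L) on { '+', ';', 'c', 'num' }: CONFLICT
  L → E: FIRST \ {ε} = { } — this is the only nullable alternative, skip
  L → L +: FIRST \ {ε} = { '+', ';', 'c', 'num' } — overlaps FOLLOW(L) on { '+', ';', 'c', 'num' }: CONFLICT
  L → ; +: FIRST \ {ε} = { ';' } — overlaps FOLLOW(L) on { ';' }: CONFLICT
  L → num c c: FIRST \ {ε} = { 'num' } — overlaps FOLLOW(L) on { 'num' }: CONFLICT

So the grammar has 5 FIRST/FOLLOW conflicts (marked CONFLICT above).

Answer: Yes. L → c ';' L with FOLLOW(L) on { 'c' }; L → L L num with FOLLOW(L) on { '+', ';', 'c', 'num' }; L → L '+' with FOLLOW(L) on { '+', ';', 'c', 'num' }; L → ';' '+' with FOLLOW(L) on { ';' }; L → num c c with FOLLOW(L) on { 'num' }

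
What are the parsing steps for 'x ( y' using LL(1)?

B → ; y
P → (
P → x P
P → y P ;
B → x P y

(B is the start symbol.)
LL(1) parsing maintains a stack (initially the start symbol over $) and the input. At each step: if the stack top is a terminal, match it against the current input token; if it is a non-terminal N, replace it with the RHS of M[N, lookahead] (the unique production whose predict set contains the lookahead).

Stack is shown with the top on the left.

Stack    Input    Action
------------------------
B $      x ( y $  output B → x P y
x P y $  x ( y $  match 'x'
P y $    ( y $    output P → (
( y $    ( y $    match '('
y $      y $      match 'y'
$        $        accept

The string is accepted.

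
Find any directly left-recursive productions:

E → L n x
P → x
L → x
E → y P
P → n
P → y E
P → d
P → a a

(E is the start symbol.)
No direct left recursion

Direct left recursion occurs when N → N α for some non-terminal N (the right-hand side begins with the left-hand side itself).

E → L n x: starts with L
P → x: starts with x
L → x: starts with x
E → y P: starts with y
P → n: starts with n
P → y E: starts with y
P → d: starts with d
P → a a: starts with a

No direct left recursion found.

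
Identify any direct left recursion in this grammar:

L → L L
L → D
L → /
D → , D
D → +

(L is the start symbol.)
Yes, L is left-recursive

Direct left recursion occurs when N → N α for some non-terminal N (the right-hand side begins with the left-hand side itself).

L → L L: LEFT RECURSIVE (starts with L)
L → D: starts with D
L → /: starts with '/'
D → , D: starts with ','
D → +: starts with '+'

The grammar has direct left recursion on: L.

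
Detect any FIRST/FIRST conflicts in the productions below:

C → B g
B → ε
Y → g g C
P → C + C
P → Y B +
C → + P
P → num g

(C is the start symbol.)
A FIRST/FIRST conflict occurs when two productions N → α and N → β for the same non-terminal have FIRST(α) ∩ FIRST(β) ≠ ∅ (with ε ∈ FIRST of a nullable right-hand side, so two nullable alternatives also conflict).

FIRST sets of the non-terminals at (or reachable through a nullable prefix from) the front of some alternative:
  FIRST(B) = { ε }
  FIRST(C) = { '+', 'g' }
  FIRST(Y) = { 'g' }

Productions for C:
  C → B g: FIRST = { 'g' }
  C → + P: FIRST = { '+' }
Productions for P:
  P → C + C: FIRST = { '+', 'g' }
  P → Y B +: FIRST = { 'g' }
  P → num g: FIRST = { 'num' }
B, Y have only one production, so no FIRST/FIRST conflict is possible there.

Conflict for P: P → C + C and P → Y B +
  Overlap: { 'g' }

Answer: Yes. P → C '+' C / P → Y B '+' on { 'g' }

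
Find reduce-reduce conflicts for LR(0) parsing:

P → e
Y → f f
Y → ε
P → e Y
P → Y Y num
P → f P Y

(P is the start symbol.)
Yes — I3: [P → e .] vs [Y → .]; I6: [Y → .] vs [Y → f f .]

A reduce-reduce conflict occurs when an LR(0) state has two complete items [A → α .] and [B → β .] — both call for a reduction, and with no lookahead the parser cannot choose between them.

Augment with P' → P and build the canonical LR(0) collection (I0 = CLOSURE({[P' → . P]}), then GOTO on every symbol after a dot until no new states appear). It has 13 states:
  I0: { [P → . Y Y num], [P → . e Y], [P → . e], [P → . f P Y], [P' → . P], [Y → . f f], [Y → .] }  — shift, reduce
  I1: { [P' → P .] }  — accept
  I2: { [P → Y . Y num], [Y → . f f], [Y → .] }  — shift, reduce
  I3: { [P → e . Y], [P → e .], [Y → . f f], [Y → .] }  — shift, 2 reduces
  I4: { [P → . Y Y num], [P → . e Y], [P → . e], [P → . f P Y], [P → f . P Y], [Y → . f f], [Y → .], [Y → f . f] }  — shift, reduce
  I5: { [P → f P . Y], [Y → . f f], [Y → .] }  — shift, reduce
  I6: { [P → . Y Y num], [P → . e Y], [P → . e], [P → . f P Y], [P → f . P Y], [Y → . f f], [Y → .], [Y → f . f], [Y → f f .] }  — shift, 2 reduces
  I7: { [P → f P Y .] }  — reduce
  I8: { [Y → f . f] }  — shift
  I9: { [Y → f f .] }  — reduce
  I10: { [P → e Y .] }  — reduce
  I11: { [P → Y Y . num] }  — shift
  I12: { [P → Y Y num .] }  — reduce

I3 contains complete items [P → e .], [Y → .] — reduce-reduce conflict.
I6 contains complete items [Y → .], [Y → f f .] — reduce-reduce conflict.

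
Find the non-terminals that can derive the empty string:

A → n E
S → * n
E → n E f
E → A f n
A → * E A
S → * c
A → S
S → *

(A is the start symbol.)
None

There are no ε-productions, so no non-terminal can derive ε.
No non-terminals are nullable.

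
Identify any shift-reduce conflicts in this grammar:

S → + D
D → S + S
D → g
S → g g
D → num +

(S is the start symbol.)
Yes — I7: [D → g .] vs [S → g . g]

A shift-reduce conflict occurs when an LR(0) state has both:
  - a complete (reduce) item [A → α .] (dot at the end), and
  - a shift item [B → β . c γ] (dot before a terminal).

Augment with S' → S and build the canonical LR(0) collection (I0 = CLOSURE({[S' → . S]}), then GOTO on every symbol after a dot until no new states appear). It has 12 states:
  I0: { [S → . + D], [S → . g g], [S' → . S] }  — shift
  I1: { [D → . S + S], [D → . g], [D → . num +], [S → + . D], [S → . + D], [S → . g g] }  — shift
  I2: { [S' → S .] }  — accept
  I3: { [S → g . g] }  — shift
  I4: { [S → g g .] }  — reduce
  I5: { [S → + D .] }  — reduce
  I6: { [D → S . + S] }  — shift
  I7: { [D → g .], [S → g . g] }  — shift, reduce
  I8: { [D → num . +] }  — shift
  I9: { [D → num + .] }  — reduce
  I10: { [D → S + . S], [S → . + D], [S → . g g] }  — shift
  I11: { [D → S + S .] }  — reduce

I7 contains reduce item [D → g .] and shift item [S → g . g] — shift-reduce conflict.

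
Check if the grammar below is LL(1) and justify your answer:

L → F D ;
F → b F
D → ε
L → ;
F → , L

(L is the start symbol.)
Relevant sets:
  FIRST(F) = { ',', 'b' }

For L:
  PREDICT(L → F D ';') = { ',', 'b' }
  PREDICT(L → ';') = { ';' }
For F:
  PREDICT(F → b F) = { 'b' }
  PREDICT(F → ',' L) = { ',' }
D has a single production, so nothing to check there.

All predict sets are disjoint. The grammar IS LL(1).

Answer: Yes, the grammar is LL(1).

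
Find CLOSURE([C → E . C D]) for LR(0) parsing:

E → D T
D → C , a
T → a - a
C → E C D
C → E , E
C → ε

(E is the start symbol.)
{ [C → . E , E], [C → . E C D], [C → .], [C → E . C D], [D → . C , a], [E → . D T] }

Start with: [C → E . C D]
  [C → E . C D] has the dot before C: add [C → . E C D], [C → . E , E], [C → .]
  [C → . E C D] has the dot before E: add [E → . D T]
  [E → . D T] has the dot before D: add [D → . C , a]
No further items can be added.

CLOSURE = { [C → . E , E], [C → . E C D], [C → .], [C → E . C D], [D → . C , a], [E → . D T] }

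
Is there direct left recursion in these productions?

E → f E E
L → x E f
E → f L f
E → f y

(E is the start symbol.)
E → f E E: starts with f
L → x E f: starts with x
E → f L f: starts with f
E → f y: starts with f

No direct left recursion found.

Answer: No direct left recursion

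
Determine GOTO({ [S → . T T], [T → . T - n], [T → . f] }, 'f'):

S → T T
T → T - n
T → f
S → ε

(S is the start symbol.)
GOTO(I, 'f') = CLOSURE({ [A → αX.β] : [A → α.Xβ] ∈ I, X = 'f' })

Items with dot before 'f', with the dot advanced:
  [T → . f] → [T → f .]
Closure adds nothing (no advanced item has the dot before a non-terminal).

GOTO = { [T → f .] }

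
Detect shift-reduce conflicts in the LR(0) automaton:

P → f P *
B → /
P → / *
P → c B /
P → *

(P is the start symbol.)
A shift-reduce conflict occurs when an LR(0) state has both:
  - a complete (reduce) item [A → α .] (dot at the end), and
  - a shift item [B → β . c γ] (dot before a terminal).

Augment with P' → P and build the canonical LR(0) collection (I0 = CLOSURE({[P' → . P]}), then GOTO on every symbol after a dot until no new states appear). It has 12 states:
  I0: { [P → . *], [P → . / *], [P → . c B /], [P → . f P *], [P' → . P] }  — shift
  I1: { [P → * .] }  — reduce
  I2: { [P → / . *] }  — shift
  I3: { [P' → P .] }  — accept
  I4: { [B → . /], [P → c . B /] }  — shift
  I5: { [P → . *], [P → . / *], [P → . c B /], [P → . f P *], [P → f . P *] }  — shift
  I6: { [P → f P . *] }  — shift
  I7: { [P → f P * .] }  — reduce
  I8: { [B → / .] }  — reduce
  I9: { [P → c B . /] }  — shift
  I10: { [P → c B / .] }  — reduce
  I11: { [P → / * .] }  — reduce

No state contains both a complete item and a shift item.

Answer: No shift-reduce conflicts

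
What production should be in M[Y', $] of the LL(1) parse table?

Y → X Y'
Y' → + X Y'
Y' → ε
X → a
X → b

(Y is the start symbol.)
To find M[Y', $], we find productions for Y' where $ is in the predict set (PREDICT(N → α) = (FIRST(α) \ {ε}) ∪ (FOLLOW(N) if α ⇒* ε)).

Relevant sets:
  FOLLOW(Y') = { $ }

Y' → + X Y': PREDICT = { '+' }
Y' → ε: PREDICT = { $ }
  $ is in predict set, so this production goes in M[Y', $]

M[Y', $] = Y' → ε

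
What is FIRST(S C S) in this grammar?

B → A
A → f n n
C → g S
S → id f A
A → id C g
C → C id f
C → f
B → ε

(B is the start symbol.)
FIRST sets of the non-terminals involved (from the grammar, by fixed-point iteration):
  FIRST(S) = { 'id' }

To compute FIRST(S C S), process the symbols left to right:
Symbol S is a non-terminal. Add FIRST(S) \ {ε} = { 'id' }
S is not nullable (ε ∉ FIRST(S)), so stop here.
FIRST(S C S) = { 'id' }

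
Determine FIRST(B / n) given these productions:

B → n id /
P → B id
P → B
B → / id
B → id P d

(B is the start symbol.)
FIRST sets of the non-terminals involved (from the grammar, by fixed-point iteration):
  FIRST(B) = { '/', 'id', 'n' }

To compute FIRST(B / n), process the symbols left to right:
Symbol B is a non-terminal. Add FIRST(B) \ {ε} = { '/', 'id', 'n' }
B is not nullable (ε ∉ FIRST(B)), so stop here.
FIRST(B / n) = { '/', 'id', 'n' }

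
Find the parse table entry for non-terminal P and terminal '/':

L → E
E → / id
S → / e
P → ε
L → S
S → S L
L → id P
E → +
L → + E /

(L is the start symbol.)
P → ε

To find M[P, '/'], we find productions for P where '/' is in the predict set (PREDICT(N → α) = (FIRST(α) \ {ε}) ∪ (FOLLOW(N) if α ⇒* ε)).

Relevant sets:
  FOLLOW(P) = { $, '+', '/', 'id' }

P → ε: PREDICT = { $, '+', '/', 'id' }
  '/' is in predict set, so this production goes in M[P, '/']

M[P, '/'] = P → ε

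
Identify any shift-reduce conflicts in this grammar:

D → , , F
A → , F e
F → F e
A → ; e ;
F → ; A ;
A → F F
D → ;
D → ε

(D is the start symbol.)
A shift-reduce conflict occurs when an LR(0) state has both:
  - a complete (reduce) item [A → α .] (dot at the end), and
  - a shift item [B → β . c γ] (dot before a terminal).

Augment with D' → D and build the canonical LR(0) collection (I0 = CLOSURE({[D' → . D]}), then GOTO on every symbol after a dot until no new states appear). It has 18 states:
  I0: { [D → . , , F], [D → . ;], [D → .], [D' → . D] }  — shift, reduce
  I1: { [D → , . , F] }  — shift
  I2: { [D → ; .] }  — reduce
  I3: { [D' → D .] }  — accept
  I4: { [D → , , . F], [F → . ; A ;], [F → . F e] }  — shift
  I5: { [A → . , F e], [A → . ; e ;], [A → . F F], [F → . ; A ;], [F → . F e], [F → ; . A ;] }  — shift
  I6: { [D → , , F .], [F → F . e] }  — shift, reduce
  I7: { [F → F e .] }  — reduce
  I8: { [A → , . F e], [F → . ; A ;], [F → . F e] }  — shift
  I9: { [A → . , F e], [A → . ; e ;], [A → . F F], [A → ; . e ;], [F → . ; A ;], [F → . F e], [F → ; . A ;] }  — shift
  I10: { [F → ; A . ;] }  — shift
  I11: { [A → F . F], [F → . ; A ;], [F → . F e], [F → F . e] }  — shift
  I12: { [A → F F .], [F → F . e] }  — shift, reduce
  I13: { [F → ; A ; .] }  — reduce
  I14: { [A → ; e . ;] }  — shift
  I15: { [A → ; e ; .] }  — reduce
  I16: { [A → , F . e], [F → F . e] }  — shift
  I17: { [A → , F e .], [F → F e .] }  — 2 reduces

I0 contains reduce item [D → .] and shift items [D → . , , F], [D → . ;] — shift-reduce conflict.
I6 contains reduce item [D → , , F .] and shift item [F → F . e] — shift-reduce conflict.
I12 contains reduce item [A → F F .] and shift item [F → F . e] — shift-reduce conflict.

Answer: Yes — I0: [D → .] vs [D → . , , F]; I6: [D → , , F .] vs [F → F . e]; I12: [A → F F .] vs [F → F . e]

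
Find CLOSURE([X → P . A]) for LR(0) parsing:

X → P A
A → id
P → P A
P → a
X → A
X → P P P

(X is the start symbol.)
To compute CLOSURE, for each item [A → α.Bβ] where B is a non-terminal, add [B → .γ] for all productions B → γ; repeat for the newly added items until nothing changes.

Start with: [X → P . A]
  [X → P . A] has the dot before A: add [A → . id]
No further items can be added.

CLOSURE = { [A → . id], [X → P . A] }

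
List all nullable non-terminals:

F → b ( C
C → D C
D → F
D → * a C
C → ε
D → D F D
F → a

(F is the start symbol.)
{ 'C' }

ε-productions: C → ε
So C is immediately nullable.
No further non-terminal can be added: every production for the remaining non-terminals contains a terminal or a non-nullable non-terminal.
Nullable = { 'C' }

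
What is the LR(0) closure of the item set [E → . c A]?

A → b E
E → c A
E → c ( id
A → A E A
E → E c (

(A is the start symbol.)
{ [E → . c A] }

Start with: [E → . c A]
The dot precedes the terminal c, so nothing is added.

CLOSURE = { [E → . c A] }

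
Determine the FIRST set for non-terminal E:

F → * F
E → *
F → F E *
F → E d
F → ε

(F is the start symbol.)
{ '*' }

From E → *:
  - '*' is a terminal: add '*' and stop

Collecting: FIRST(E) = { '*' }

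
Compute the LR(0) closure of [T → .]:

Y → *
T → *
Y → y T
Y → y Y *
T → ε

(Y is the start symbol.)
To compute CLOSURE, for each item [A → α.Bβ] where B is a non-terminal, add [B → .γ] for all productions B → γ; repeat for the newly added items until nothing changes.

Start with: [T → .]
The dot is at the end, so nothing is added.

CLOSURE = { [T → .] }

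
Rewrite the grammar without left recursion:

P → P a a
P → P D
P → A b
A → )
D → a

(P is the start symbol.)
P → A b P'
P' → a a P'
P' → D P'
P' → ε
A → )
D → a

P is directly left-recursive. The standard transformation for
  A → A α₁ | ... | A α_m | β₁ | ... | β_n
is
  A  → β₁ A' | ... | β_n A'
  A' → α₁ A' | ... | α_m A' | ε

P → A b becomes P → A b P'
P → P a a becomes P' → a a P'
P → P D becomes P' → D P'
Add P' → ε

Productions for other non-terminals are unchanged:
  A → )
  D → a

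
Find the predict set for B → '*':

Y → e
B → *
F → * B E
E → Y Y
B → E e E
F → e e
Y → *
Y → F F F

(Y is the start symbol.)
PREDICT(B → '*') = (FIRST(RHS) \ {ε}) ∪ (FOLLOW(B) if ε ∈ FIRST(RHS), i.e. RHS ⇒* ε)
FIRST('*') = { '*' }
ε ∉ FIRST('*'), so FOLLOW(B) is not added.
PREDICT(B → '*') = { '*' }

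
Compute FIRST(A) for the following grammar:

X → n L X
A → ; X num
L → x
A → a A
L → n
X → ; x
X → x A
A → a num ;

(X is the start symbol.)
{ ';', 'a' }

To compute FIRST(A), examine every production with A on the left-hand side, reading each right-hand side left to right until a non-nullable symbol is reached.

From A → ; X num:
  - ';' is a terminal: add ';' and stop
From A → a A:
  - a is a terminal: add 'a' and stop
From A → a num ;:
  - a is a terminal: add 'a' and stop

Collecting: FIRST(A) = { ';', 'a' }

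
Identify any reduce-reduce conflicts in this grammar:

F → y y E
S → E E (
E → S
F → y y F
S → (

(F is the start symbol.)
A reduce-reduce conflict occurs when an LR(0) state has two complete items [A → α .] and [B → β .] — both call for a reduction, and with no lookahead the parser cannot choose between them.

Augment with F' → F and build the canonical LR(0) collection (I0 = CLOSURE({[F' → . F]}), then GOTO on every symbol after a dot until no new states appear). It has 10 states:
  I0: { [F → . y y E], [F → . y y F], [F' → . F] }  — shift
  I1: { [F' → F .] }  — accept
  I2: { [F → y . y E], [F → y . y F] }  — shift
  I3: { [E → . S], [F → . y y E], [F → . y y F], [F → y y . E], [F → y y . F], [S → . (], [S → . E E (] }  — shift
  I4: { [S → ( .] }  — reduce
  I5: { [E → . S], [F → y y E .], [S → . (], [S → . E E (], [S → E . E (] }  — shift, reduce
  I6: { [F → y y F .] }  — reduce
  I7: { [E → S .] }  — reduce
  I8: { [E → . S], [S → . (], [S → . E E (], [S → E . E (], [S → E E . (] }  — shift
  I9: { [S → ( .], [S → E E ( .] }  — 2 reduces

I9 contains complete items [S → ( .], [S → E E ( .] — reduce-reduce conflict.

Answer: Yes — I9: [S → ( .] vs [S → E E ( .]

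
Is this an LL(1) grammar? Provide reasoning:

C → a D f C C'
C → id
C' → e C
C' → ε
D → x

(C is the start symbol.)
A grammar is LL(1) if for each non-terminal N with multiple productions, the predict sets of those productions are pairwise disjoint, where PREDICT(N → α) = (FIRST(α) \ {ε}) ∪ (FOLLOW(N) if α ⇒* ε).

Relevant sets:
  FOLLOW(C') = { $, 'e' }

For C:
  PREDICT(C → a D f C C') = { 'a' }
  PREDICT(C → id) = { 'id' }
For C':
  PREDICT(C' → e C) = { 'e' }
  PREDICT(C' → ε) = { $, 'e' }
D has a single production, so nothing to check there.

Conflict found: Predict set conflict for C': { 'e' }
The grammar is NOT LL(1).

Answer: No. Predict set conflict for C': { 'e' }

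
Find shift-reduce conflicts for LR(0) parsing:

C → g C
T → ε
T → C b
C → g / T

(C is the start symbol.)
A shift-reduce conflict occurs when an LR(0) state has both:
  - a complete (reduce) item [A → α .] (dot at the end), and
  - a shift item [B → β . c γ] (dot before a terminal).

Augment with C' → C and build the canonical LR(0) collection (I0 = CLOSURE({[C' → . C]}), then GOTO on every symbol after a dot until no new states appear). It has 8 states:
  I0: { [C → . g / T], [C → . g C], [C' → . C] }  — shift
  I1: { [C' → C .] }  — accept
  I2: { [C → . g / T], [C → . g C], [C → g . / T], [C → g . C] }  — shift
  I3: { [C → . g / T], [C → . g C], [C → g / . T], [T → . C b], [T → .] }  — shift, reduce
  I4: { [C → g C .] }  — reduce
  I5: { [T → C . b] }  — shift
  I6: { [C → g / T .] }  — reduce
  I7: { [T → C b .] }  — reduce

I3 contains reduce item [T → .] and shift items [C → . g / T], [C → . g C] — shift-reduce conflict.

Answer: Yes — I3: [T → .] vs [C → . g / T]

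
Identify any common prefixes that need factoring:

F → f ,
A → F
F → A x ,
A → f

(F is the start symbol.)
Left-factoring is needed when two productions for the same non-terminal
share a common prefix on the right-hand side.

Productions for F:
  F → f ,
  F → A x ,
Productions for A:
  A → F
  A → f

No common prefixes found.

Answer: No, left-factoring is not needed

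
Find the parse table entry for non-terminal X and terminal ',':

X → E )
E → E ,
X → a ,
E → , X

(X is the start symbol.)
X → E )

To find M[X, ','], we find productions for X where ',' is in the predict set (PREDICT(N → α) = (FIRST(α) \ {ε}) ∪ (FOLLOW(N) if α ⇒* ε)).

Relevant sets:
  FIRST(E) = { ',' }

X → E ): PREDICT = { ',' }
  ',' is in predict set, so this production goes in M[X, ',']
X → a ,: PREDICT = { 'a' }

M[X, ','] = X → E )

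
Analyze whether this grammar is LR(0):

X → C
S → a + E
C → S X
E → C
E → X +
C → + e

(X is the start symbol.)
A grammar is LR(0) if no state in the canonical LR(0) collection has:
  - both a shift item (dot before a terminal) and a complete item (shift-reduce conflict), or
  - two or more complete items (reduce-reduce conflict; the accept item [X' → X .] counts as a complete item here).

Augment with X' → X and build the canonical LR(0) collection (I0 = CLOSURE({[X' → . X]}), then GOTO on every symbol after a dot until no new states appear). It has 13 states:
  I0: { [C → . + e], [C → . S X], [S → . a + E], [X → . C], [X' → . X] }  — shift
  I1: { [C → + . e] }  — shift
  I2: { [X → C .] }  — reduce
  I3: { [C → . + e], [C → . S X], [C → S . X], [S → . a + E], [X → . C] }  — shift
  I4: { [X' → X .] }  — accept
  I5: { [S → a . + E] }  — shift
  I6: { [C → . + e], [C → . S X], [E → . C], [E → . X +], [S → . a + E], [S → a + . E], [X → . C] }  — shift
  I7: { [E → C .], [X → C .] }  — 2 reduces
  I8: { [S → a + E .] }  — reduce
  I9: { [E → X . +] }  — shift
  I10: { [E → X + .] }  — reduce
  I11: { [C → S X .] }  — reduce
  I12: { [C → + e .] }  — reduce

Conflict in state I7:
  Reduce-reduce conflict: [E → C .] and [X → C .]
So the grammar is NOT LR(0).

Answer: No. Reduce-reduce conflict: [E → C .] and [X → C .]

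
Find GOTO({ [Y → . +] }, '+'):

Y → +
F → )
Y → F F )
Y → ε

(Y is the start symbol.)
{ [Y → + .] }

GOTO(I, '+') = CLOSURE({ [A → αX.β] : [A → α.Xβ] ∈ I, X = '+' })

Items with dot before '+', with the dot advanced:
  [Y → . +] → [Y → + .]
Closure adds nothing (no advanced item has the dot before a non-terminal).

GOTO = { [Y → + .] }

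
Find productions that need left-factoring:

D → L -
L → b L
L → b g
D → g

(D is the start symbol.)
Left-factoring is needed when two productions for the same non-terminal
share a common prefix on the right-hand side.

Productions for D:
  D → L -
  D → g
Productions for L:
  L → b L
  L → b g

Found common prefix 'b' in productions for L

Answer: Yes, L has productions with common prefix 'b'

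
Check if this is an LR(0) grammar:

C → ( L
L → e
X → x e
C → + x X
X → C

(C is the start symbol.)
Yes, the grammar is LR(0)

A grammar is LR(0) if no state in the canonical LR(0) collection has:
  - both a shift item (dot before a terminal) and a complete item (shift-reduce conflict), or
  - two or more complete items (reduce-reduce conflict; the accept item [C' → C .] counts as a complete item here).

Augment with C' → C and build the canonical LR(0) collection (I0 = CLOSURE({[C' → . C]}), then GOTO on every symbol after a dot until no new states appear). It has 11 states:
  I0: { [C → . ( L], [C → . + x X], [C' → . C] }  — shift
  I1: { [C → ( . L], [L → . e] }  — shift
  I2: { [C → + . x X] }  — shift
  I3: { [C' → C .] }  — accept
  I4: { [C → + x . X], [C → . ( L], [C → . + x X], [X → . C], [X → . x e] }  — shift
  I5: { [X → C .] }  — reduce
  I6: { [C → + x X .] }  — reduce
  I7: { [X → x . e] }  — shift
  I8: { [X → x e .] }  — reduce
  I9: { [C → ( L .] }  — reduce
  I10: { [L → e .] }  — reduce

Every state is either a pure shift/goto state or contains exactly one complete item and nothing to shift — no conflicts. The grammar is LR(0).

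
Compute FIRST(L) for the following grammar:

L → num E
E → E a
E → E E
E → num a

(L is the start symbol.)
To compute FIRST(L), examine every production with L on the left-hand side, reading each right-hand side left to right until a non-nullable symbol is reached.

From L → num E:
  - num is a terminal: add 'num' and stop

Collecting: FIRST(L) = { 'num' }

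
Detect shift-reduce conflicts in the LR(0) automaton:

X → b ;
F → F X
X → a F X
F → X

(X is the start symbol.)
No shift-reduce conflicts

A shift-reduce conflict occurs when an LR(0) state has both:
  - a complete (reduce) item [A → α .] (dot at the end), and
  - a shift item [B → β . c γ] (dot before a terminal).

Augment with X' → X and build the canonical LR(0) collection (I0 = CLOSURE({[X' → . X]}), then GOTO on every symbol after a dot until no new states appear). It has 8 states:
  I0: { [X → . a F X], [X → . b ;], [X' → . X] }  — shift
  I1: { [X' → X .] }  — accept
  I2: { [F → . F X], [F → . X], [X → . a F X], [X → . b ;], [X → a . F X] }  — shift
  I3: { [X → b . ;] }  — shift
  I4: { [X → b ; .] }  — reduce
  I5: { [F → F . X], [X → . a F X], [X → . b ;], [X → a F . X] }  — shift
  I6: { [F → X .] }  — reduce
  I7: { [F → F X .], [X → a F X .] }  — 2 reduces

No state contains both a complete item and a shift item.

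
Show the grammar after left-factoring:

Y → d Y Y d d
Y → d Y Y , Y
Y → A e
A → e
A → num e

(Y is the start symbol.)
Y → d Y Y Y'
Y' → d d
Y' → , Y
Y → A e
A → e
A → num e

Left-factoring transforms A → αβ₁ | αβ₂ into A → αA' and A' → β₁ | β₂
(α is the longest common prefix among the alternatives). Repeat until
no nonterminal has two alternatives with a common prefix.

Round 1: Y has alternatives sharing prefix 'd Y Y'. Introduce Y': Y → d Y Y Y'
  Add: Y' → d d
  Add: Y' → , Y

No remaining common prefixes — done.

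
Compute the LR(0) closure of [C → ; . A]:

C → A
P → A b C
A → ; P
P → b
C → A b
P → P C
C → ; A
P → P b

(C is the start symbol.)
{ [A → . ; P], [C → ; . A] }

To compute CLOSURE, for each item [A → α.Bβ] where B is a non-terminal, add [B → .γ] for all productions B → γ; repeat for the newly added items until nothing changes.

Start with: [C → ; . A]
  [C → ; . A] has the dot before A: add [A → . ; P]
No further items can be added.

CLOSURE = { [A → . ; P], [C → ; . A] }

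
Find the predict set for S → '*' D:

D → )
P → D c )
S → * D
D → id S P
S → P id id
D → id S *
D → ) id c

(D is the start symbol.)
PREDICT(S → '*' D) = (FIRST(RHS) \ {ε}) ∪ (FOLLOW(S) if ε ∈ FIRST(RHS), i.e. RHS ⇒* ε)
FIRST('*' D) = { '*' }
ε ∉ FIRST('*' D), so FOLLOW(S) is not added.
PREDICT(S → '*' D) = { '*' }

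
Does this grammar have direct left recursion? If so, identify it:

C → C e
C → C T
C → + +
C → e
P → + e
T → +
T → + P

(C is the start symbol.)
Direct left recursion occurs when N → N α for some non-terminal N (the right-hand side begins with the left-hand side itself).

C → C e: LEFT RECURSIVE (starts with C)
C → C T: LEFT RECURSIVE (starts with C)
C → + +: starts with '+'
C → e: starts with e
P → + e: starts with '+'
T → +: starts with '+'
T → + P: starts with '+'

The grammar has direct left recursion on: C.

Answer: Yes, C is left-recursive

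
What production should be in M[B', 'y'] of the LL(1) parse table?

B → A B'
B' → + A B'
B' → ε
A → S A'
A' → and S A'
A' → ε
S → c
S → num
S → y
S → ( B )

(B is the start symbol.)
To find M[B', 'y'], we find productions for B' where 'y' is in the predict set (PREDICT(N → α) = (FIRST(α) \ {ε}) ∪ (FOLLOW(N) if α ⇒* ε)).

Relevant sets:
  FOLLOW(B') = { $, ')' }

B' → + A B': PREDICT = { '+' }
B' → ε: PREDICT = { $, ')' }

M[B', 'y'] is empty (no production applies)

Answer: Empty (error entry)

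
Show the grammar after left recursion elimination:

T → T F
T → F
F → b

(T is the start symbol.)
T is directly left-recursive. The standard transformation for
  A → A α₁ | ... | A α_m | β₁ | ... | β_n
is
  A  → β₁ A' | ... | β_n A'
  A' → α₁ A' | ... | α_m A' | ε

T → F becomes T → F T'
T → T F becomes T' → F T'
Add T' → ε

Productions for other non-terminals are unchanged:
  F → b

Resulting grammar:
T → F T'
T' → F T'
T' → ε
F → b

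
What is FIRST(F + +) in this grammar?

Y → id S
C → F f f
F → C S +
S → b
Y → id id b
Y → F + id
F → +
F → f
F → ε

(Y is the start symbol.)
{ '+', 'f' }

FIRST sets of the non-terminals involved (from the grammar, by fixed-point iteration):
  FIRST(F) = { '+', 'f', ε }

To compute FIRST(F + +), process the symbols left to right:
Symbol F is a non-terminal. Add FIRST(F) \ {ε} = { '+', 'f' }
F is nullable (ε ∈ FIRST(F)), continue to the next symbol.
Symbol + is a terminal. Add '+' and stop.
FIRST(F + +) = { '+', 'f' }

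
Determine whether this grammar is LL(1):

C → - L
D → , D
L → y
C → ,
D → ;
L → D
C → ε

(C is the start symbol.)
Relevant sets:
  FIRST(D) = { ',', ';' }
  FOLLOW(C) = { $ }

For C:
  PREDICT(C → '-' L) = { '-' }
  PREDICT(C → ',') = { ',' }
  PREDICT(C → ε) = { $ }
For D:
  PREDICT(D → ',' D) = { ',' }
  PREDICT(D → ';') = { ';' }
For L:
  PREDICT(L → y) = { 'y' }
  PREDICT(L → D) = { ',', ';' }

All predict sets are disjoint. The grammar IS LL(1).

Answer: Yes, the grammar is LL(1).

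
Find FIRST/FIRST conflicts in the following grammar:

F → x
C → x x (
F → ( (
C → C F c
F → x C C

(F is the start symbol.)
Yes. F → x / F → x C C on { 'x' }; C → x x '(' / C → C F c on { 'x' }

A FIRST/FIRST conflict occurs when two productions N → α and N → β for the same non-terminal have FIRST(α) ∩ FIRST(β) ≠ ∅ (with ε ∈ FIRST of a nullable right-hand side, so two nullable alternatives also conflict).

FIRST sets of the non-terminals at (or reachable through a nullable prefix from) the front of some alternative:
  FIRST(C) = { 'x' }

Productions for F:
  F → x: FIRST = { 'x' }
  F → ( (: FIRST = { '(' }
  F → x C C: FIRST = { 'x' }
Productions for C:
  C → x x (: FIRST = { 'x' }
  C → C F c: FIRST = { 'x' }

Conflict for F: F → x and F → x C C
  Overlap: { 'x' }
Conflict for C: C → x x ( and C → C F c
  Overlap: { 'x' }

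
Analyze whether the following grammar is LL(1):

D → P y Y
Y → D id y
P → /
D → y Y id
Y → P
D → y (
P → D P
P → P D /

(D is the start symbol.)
No. Predict set conflict for D: { 'y' }

A grammar is LL(1) if for each non-terminal N with multiple productions, the predict sets of those productions are pairwise disjoint, where PREDICT(N → α) = (FIRST(α) \ {ε}) ∪ (FOLLOW(N) if α ⇒* ε).

Relevant sets:
  FIRST(P) = { '/', 'y' }
  FIRST(D) = { '/', 'y' }

For D:
  PREDICT(D → P y Y) = { '/', 'y' }
  PREDICT(D → y Y id) = { 'y' }
  PREDICT(D → y '(') = { 'y' }
For Y:
  PREDICT(Y → D id y) = { '/', 'y' }
  PREDICT(Y → P) = { '/', 'y' }
For P:
  PREDICT(P → '/') = { '/' }
  PREDICT(P → D P) = { '/', 'y' }
  PREDICT(P → P D '/') = { '/', 'y' }

Conflict found: Predict set conflict for D: { 'y' }
The grammar is NOT LL(1).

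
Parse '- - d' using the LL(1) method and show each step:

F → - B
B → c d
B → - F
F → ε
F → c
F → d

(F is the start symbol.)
Stack is shown with the top on the left.

Stack  Input    Action
----------------------
F $    - - d $  output F → - B
- B $  - - d $  match '-'
B $    - d $    output B → - F
- F $  - d $    match '-'
F $    d $      output F → d
d $    d $      match 'd'
$      $        accept

The string is accepted.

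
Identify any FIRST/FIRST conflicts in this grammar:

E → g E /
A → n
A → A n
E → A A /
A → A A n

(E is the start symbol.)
A FIRST/FIRST conflict occurs when two productions N → α and N → β for the same non-terminal have FIRST(α) ∩ FIRST(β) ≠ ∅ (with ε ∈ FIRST of a nullable right-hand side, so two nullable alternatives also conflict).

FIRST sets of the non-terminals at (or reachable through a nullable prefix from) the front of some alternative:
  FIRST(A) = { 'n' }

Productions for E:
  E → g E /: FIRST = { 'g' }
  E → A A /: FIRST = { 'n' }
Productions for A:
  A → n: FIRST = { 'n' }
  A → A n: FIRST = { 'n' }
  A → A A n: FIRST = { 'n' }

Conflict for A: A → n and A → A n
  Overlap: { 'n' }
Conflict for A: A → n and A → A A n
  Overlap: { 'n' }
Conflict for A: A → A n and A → A A n
  Overlap: { 'n' }

Answer: Yes. A → n / A → A n on { 'n' }; A → n / A → A A n on { 'n' }; A → A n / A → A A n on { 'n' }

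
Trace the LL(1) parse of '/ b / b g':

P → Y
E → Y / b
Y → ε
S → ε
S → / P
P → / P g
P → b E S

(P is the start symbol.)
LL(1) parsing maintains a stack (initially the start symbol over $) and the input. At each step: if the stack top is a terminal, match it against the current input token; if it is a non-terminal N, replace it with the RHS of M[N, lookahead] (the unique production whose predict set contains the lookahead).

Stack is shown with the top on the left.

Stack        Input        Action
--------------------------------
P $          / b / b g $  output P → / P g
/ P g $      / b / b g $  match '/'
P g $        b / b g $    output P → b E S
b E S g $    b / b g $    match 'b'
E S g $      / b g $      output E → Y / b
Y / b S g $  / b g $      output Y → ε
/ b S g $    / b g $      match '/'
b S g $      b g $        match 'b'
S g $        g $          output S → ε
g $          g $          match 'g'
$            $            accept

The string is accepted.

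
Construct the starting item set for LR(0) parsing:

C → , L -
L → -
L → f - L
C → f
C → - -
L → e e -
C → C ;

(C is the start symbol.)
{ [C → . , L -], [C → . - -], [C → . C ;], [C → . f], [C' → . C] }

First, augment the grammar with C' → C
I₀ = CLOSURE({ [C' → . C] }):
  [C' → . C] has the dot before C: add [C → . , L -], [C → . f], [C → . - -], [C → . C ;]
No further items can be added.

I₀ = { [C → . , L -], [C → . - -], [C → . C ;], [C → . f], [C' → . C] }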